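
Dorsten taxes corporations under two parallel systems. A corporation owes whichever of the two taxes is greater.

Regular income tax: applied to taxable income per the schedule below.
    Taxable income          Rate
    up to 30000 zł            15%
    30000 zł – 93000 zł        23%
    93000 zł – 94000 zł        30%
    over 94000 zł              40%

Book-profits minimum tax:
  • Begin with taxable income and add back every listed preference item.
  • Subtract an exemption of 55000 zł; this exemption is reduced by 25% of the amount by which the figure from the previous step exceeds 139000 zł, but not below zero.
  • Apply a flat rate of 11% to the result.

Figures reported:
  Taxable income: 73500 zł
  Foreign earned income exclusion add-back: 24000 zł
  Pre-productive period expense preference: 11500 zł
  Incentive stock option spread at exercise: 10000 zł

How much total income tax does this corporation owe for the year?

14505 zł

Book-profits minimum tax:
  Adjusted income: 73500 zł + 24000 zł + 11500 zł + 10000 zł = 119000 zł
  Exemption: 119000 zł ≤ 139000 zł, so full 55000 zł applies
  Base: 119000 zł − 55000 zł = 64000 zł
  64000 zł × 11% = 7040 zł

Regular income tax:
  30000 zł × 15% = 4500 zł
  43500 zł × 23% = 10005 zł
  → 14505 zł

14505 zł > 7040 zł, so the regular income tax governs.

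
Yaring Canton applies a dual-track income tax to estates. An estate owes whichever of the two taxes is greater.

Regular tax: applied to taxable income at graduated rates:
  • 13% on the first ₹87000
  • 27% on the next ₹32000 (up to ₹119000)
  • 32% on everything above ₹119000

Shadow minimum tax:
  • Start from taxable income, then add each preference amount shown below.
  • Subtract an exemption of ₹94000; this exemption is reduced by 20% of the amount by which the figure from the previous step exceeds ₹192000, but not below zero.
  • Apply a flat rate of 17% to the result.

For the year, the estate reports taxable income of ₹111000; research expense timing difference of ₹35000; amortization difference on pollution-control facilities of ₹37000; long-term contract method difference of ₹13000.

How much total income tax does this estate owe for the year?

Regular tax:
  ₹87000 × 13% = ₹11310
  ₹24000 × 27% = ₹6480
  → ₹17790

Shadow minimum tax:
  Adjusted income: ₹111000 + ₹35000 + ₹37000 + ₹13000 = ₹196000
  Exemption: ₹94000 − 20% × (₹196000 − ₹192000) = ₹94000 − ₹800 = ₹93200
  Base: ₹196000 − ₹93200 = ₹102800
  ₹102800 × 17% = ₹17476

₹17790 > ₹17476, so the regular tax governs.

₹17790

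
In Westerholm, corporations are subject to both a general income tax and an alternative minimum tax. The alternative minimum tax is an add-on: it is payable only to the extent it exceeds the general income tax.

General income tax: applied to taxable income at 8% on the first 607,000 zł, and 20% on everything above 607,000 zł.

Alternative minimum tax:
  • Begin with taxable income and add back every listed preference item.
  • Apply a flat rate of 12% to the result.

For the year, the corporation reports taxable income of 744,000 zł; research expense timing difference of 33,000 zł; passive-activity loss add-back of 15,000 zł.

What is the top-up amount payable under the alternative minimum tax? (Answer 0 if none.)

Alternative minimum tax:
  Adjusted income: 744,000 zł + 33,000 zł + 15,000 zł = 792,000 zł
  792,000 zł × 12% = 95,040 zł

General income tax:
  607,000 zł × 8% = 48,560 zł
  137,000 zł × 20% = 27,400 zł
  → 75,960 zł

Excess of alternative minimum tax over general income tax: 95,040 zł − 75,960 zł = 19,080 zł.

19,080 zł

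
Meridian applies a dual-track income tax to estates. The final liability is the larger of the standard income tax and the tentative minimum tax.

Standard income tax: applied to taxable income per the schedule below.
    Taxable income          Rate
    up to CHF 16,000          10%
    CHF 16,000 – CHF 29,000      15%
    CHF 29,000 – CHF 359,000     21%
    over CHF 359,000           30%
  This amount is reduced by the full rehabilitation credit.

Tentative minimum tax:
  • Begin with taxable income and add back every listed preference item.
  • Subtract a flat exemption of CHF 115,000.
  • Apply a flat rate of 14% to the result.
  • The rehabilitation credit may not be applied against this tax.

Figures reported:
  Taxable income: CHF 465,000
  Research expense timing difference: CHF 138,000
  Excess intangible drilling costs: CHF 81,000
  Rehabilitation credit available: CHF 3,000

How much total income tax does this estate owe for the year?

CHF 101,650

Standard income tax:
  CHF 16,000 × 10% = CHF 1,600
  CHF 13,000 × 15% = CHF 1,950
  CHF 330,000 × 21% = CHF 69,300
  CHF 106,000 × 30% = CHF 31,800
  → CHF 104,650
  Less rehabilitation credit CHF 3,000 → CHF 101,650

Tentative minimum tax:
  Adjusted income: CHF 465,000 + CHF 138,000 + CHF 81,000 = CHF 684,000
  Less exemption CHF 115,000 → base CHF 569,000
  CHF 569,000 × 14% = CHF 79,660

CHF 101,650 > CHF 79,660, so the standard income tax governs.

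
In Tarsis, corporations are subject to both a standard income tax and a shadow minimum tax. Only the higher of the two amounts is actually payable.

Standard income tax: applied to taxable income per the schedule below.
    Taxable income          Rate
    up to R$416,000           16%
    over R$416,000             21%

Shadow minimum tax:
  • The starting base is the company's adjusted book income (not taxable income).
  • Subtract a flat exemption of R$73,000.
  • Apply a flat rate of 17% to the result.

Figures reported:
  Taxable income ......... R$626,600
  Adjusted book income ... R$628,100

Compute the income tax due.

R$110,786

Shadow minimum tax:
  Base (adjusted book income): R$628,100
  Less exemption R$73,000 → base R$555,100
  R$555,100 × 17% = R$94,367

Standard income tax:
  R$416,000 × 16% = R$66,560
  R$210,600 × 21% = R$44,226
  → R$110,786

R$110,786 > R$94,367, so the standard income tax governs.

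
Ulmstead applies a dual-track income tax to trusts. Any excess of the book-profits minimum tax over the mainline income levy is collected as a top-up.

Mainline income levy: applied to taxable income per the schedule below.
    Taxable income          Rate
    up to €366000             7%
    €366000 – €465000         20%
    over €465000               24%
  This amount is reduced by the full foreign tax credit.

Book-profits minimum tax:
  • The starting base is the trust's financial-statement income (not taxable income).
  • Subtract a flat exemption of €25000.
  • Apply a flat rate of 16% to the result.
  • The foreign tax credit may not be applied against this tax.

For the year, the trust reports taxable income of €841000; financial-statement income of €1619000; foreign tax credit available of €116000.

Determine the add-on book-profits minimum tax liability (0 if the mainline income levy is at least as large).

€235380

Mainline income levy:
  €366000 × 7% = €25620
  €99000 × 20% = €19800
  €376000 × 24% = €90240
  → €135660
  Less foreign tax credit €116000 → €19660

Book-profits minimum tax:
  Base (financial-statement income): €1619000
  Less exemption €25000 → base €1594000
  €1594000 × 16% = €255040

Excess of book-profits minimum tax over mainline income levy: €255040 − €19660 = €235380.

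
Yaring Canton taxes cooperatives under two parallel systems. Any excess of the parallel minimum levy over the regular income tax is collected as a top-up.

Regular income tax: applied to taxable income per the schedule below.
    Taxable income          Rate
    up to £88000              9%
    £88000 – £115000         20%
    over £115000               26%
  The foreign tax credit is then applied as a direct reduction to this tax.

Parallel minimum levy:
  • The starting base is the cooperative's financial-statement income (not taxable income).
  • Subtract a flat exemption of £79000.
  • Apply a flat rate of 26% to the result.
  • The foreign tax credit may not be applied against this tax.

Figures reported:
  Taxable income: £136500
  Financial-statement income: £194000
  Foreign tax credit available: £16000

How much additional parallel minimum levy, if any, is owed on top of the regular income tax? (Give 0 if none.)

Regular income tax:
  £88000 × 9% = £7920
  £27000 × 20% = £5400
  £21500 × 26% = £5590
  → £18910
  Less foreign tax credit £16000 → £2910

Parallel minimum levy:
  Base (financial-statement income): £194000
  Less exemption £79000 → base £115000
  £115000 × 26% = £29900

Excess of parallel minimum levy over regular income tax: £29900 − £2910 = £26990.

£26990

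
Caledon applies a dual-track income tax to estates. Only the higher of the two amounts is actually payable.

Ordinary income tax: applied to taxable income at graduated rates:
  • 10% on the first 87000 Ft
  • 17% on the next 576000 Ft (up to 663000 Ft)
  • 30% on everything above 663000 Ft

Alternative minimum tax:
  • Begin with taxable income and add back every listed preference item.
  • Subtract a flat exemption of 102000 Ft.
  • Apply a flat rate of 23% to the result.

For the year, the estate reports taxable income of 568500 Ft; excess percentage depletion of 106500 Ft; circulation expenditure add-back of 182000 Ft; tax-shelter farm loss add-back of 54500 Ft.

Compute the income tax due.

Alternative minimum tax:
  Adjusted income: 568500 Ft + 106500 Ft + 182000 Ft + 54500 Ft = 911500 Ft
  Less exemption 102000 Ft → base 809500 Ft
  809500 Ft × 23% = 186185 Ft

Ordinary income tax:
  87000 Ft × 10% = 8700 Ft
  481500 Ft × 17% = 81855 Ft
  → 90555 Ft

186185 Ft > 90555 Ft, so the alternative minimum tax is the binding amount.

186185 Ft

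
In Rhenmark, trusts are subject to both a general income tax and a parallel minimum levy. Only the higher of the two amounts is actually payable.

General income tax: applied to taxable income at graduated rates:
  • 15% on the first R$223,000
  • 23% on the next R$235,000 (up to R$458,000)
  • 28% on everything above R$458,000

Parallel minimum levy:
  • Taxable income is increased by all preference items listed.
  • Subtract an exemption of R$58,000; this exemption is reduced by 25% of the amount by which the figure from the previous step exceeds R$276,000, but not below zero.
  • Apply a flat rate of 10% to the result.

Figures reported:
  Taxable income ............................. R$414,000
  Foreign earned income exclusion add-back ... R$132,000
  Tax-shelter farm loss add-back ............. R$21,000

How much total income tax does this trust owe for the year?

Parallel minimum levy:
  Adjusted income: R$414,000 + R$132,000 + R$21,000 = R$567,000
  Exemption: 25% × (R$567,000 − R$276,000) = R$72,750 ≥ R$58,000, so the exemption is fully phased out
  Base: R$567,000 − R$0 = R$567,000
  R$567,000 × 10% = R$56,700

General income tax:
  R$223,000 × 15% = R$33,450
  R$191,000 × 23% = R$43,930
  → R$77,380

R$77,380 > R$56,700, so the general income tax governs.

R$77,380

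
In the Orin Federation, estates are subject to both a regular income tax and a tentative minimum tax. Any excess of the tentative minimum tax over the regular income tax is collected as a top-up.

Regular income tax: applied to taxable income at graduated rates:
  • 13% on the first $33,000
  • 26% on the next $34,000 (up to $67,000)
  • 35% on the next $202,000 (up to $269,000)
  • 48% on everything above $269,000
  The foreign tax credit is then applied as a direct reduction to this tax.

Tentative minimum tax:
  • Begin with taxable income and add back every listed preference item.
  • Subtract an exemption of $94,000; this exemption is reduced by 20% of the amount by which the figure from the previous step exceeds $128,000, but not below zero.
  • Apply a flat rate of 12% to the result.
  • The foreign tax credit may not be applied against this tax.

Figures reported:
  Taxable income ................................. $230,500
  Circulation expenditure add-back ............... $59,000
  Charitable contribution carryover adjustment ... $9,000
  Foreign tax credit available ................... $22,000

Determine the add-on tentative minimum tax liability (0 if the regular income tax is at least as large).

Regular income tax:
  $33,000 × 13% = $4,290
  $34,000 × 26% = $8,840
  $163,500 × 35% = $57,225
  → $70,355
  Less foreign tax credit $22,000 → $48,355

Tentative minimum tax:
  Adjusted income: $230,500 + $59,000 + $9,000 = $298,500
  Exemption: $94,000 − 20% × ($298,500 − $128,000) = $94,000 − $34,100 = $59,900
  Base: $298,500 − $59,900 = $238,600
  $238,600 × 12% = $28,632

$28,632 ≤ $48,355, so no add-on is due.

$0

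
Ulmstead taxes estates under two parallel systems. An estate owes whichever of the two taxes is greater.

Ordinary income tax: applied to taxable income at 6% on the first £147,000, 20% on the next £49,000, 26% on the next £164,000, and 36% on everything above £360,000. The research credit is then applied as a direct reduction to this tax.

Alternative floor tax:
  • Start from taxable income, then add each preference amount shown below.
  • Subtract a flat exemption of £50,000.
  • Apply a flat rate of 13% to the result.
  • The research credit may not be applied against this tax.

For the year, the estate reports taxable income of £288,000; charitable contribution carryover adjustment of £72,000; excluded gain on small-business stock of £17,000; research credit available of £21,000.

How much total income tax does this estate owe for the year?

Ordinary income tax:
  £147,000 × 6% = £8,820
  £49,000 × 20% = £9,800
  £92,000 × 26% = £23,920
  → £42,540
  Less research credit £21,000 → £21,540

Alternative floor tax:
  Adjusted income: £288,000 + £72,000 + £17,000 = £377,000
  Less exemption £50,000 → base £327,000
  £327,000 × 13% = £42,510

£42,510 > £21,540, so the alternative floor tax is the binding amount.

£42,510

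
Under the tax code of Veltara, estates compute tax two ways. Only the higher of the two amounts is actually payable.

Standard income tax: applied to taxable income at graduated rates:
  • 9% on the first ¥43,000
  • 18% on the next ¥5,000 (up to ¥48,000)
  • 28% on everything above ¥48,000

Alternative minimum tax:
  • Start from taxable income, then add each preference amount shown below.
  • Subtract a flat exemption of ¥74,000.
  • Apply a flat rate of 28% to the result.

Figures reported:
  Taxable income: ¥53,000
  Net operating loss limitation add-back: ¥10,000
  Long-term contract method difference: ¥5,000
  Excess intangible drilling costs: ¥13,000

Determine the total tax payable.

¥6,170

Alternative minimum tax:
  Adjusted income: ¥53,000 + ¥10,000 + ¥5,000 + ¥13,000 = ¥81,000
  Less exemption ¥74,000 → base ¥7,000
  ¥7,000 × 28% = ¥1,960

Standard income tax:
  ¥43,000 × 9% = ¥3,870
  ¥5,000 × 18% = ¥900
  ¥5,000 × 28% = ¥1,400
  → ¥6,170

¥6,170 > ¥1,960, so the standard income tax governs.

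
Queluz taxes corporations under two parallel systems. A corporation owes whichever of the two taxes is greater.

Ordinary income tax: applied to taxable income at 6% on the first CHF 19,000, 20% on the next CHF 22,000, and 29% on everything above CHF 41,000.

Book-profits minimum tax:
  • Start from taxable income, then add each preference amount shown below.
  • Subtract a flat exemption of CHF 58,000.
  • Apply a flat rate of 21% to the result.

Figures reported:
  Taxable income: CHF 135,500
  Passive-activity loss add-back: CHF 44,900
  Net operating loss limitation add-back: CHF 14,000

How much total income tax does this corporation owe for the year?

Ordinary income tax:
  CHF 19,000 × 6% = CHF 1,140
  CHF 22,000 × 20% = CHF 4,400
  CHF 94,500 × 29% = CHF 27,405
  → CHF 32,945

Book-profits minimum tax:
  Adjusted income: CHF 135,500 + CHF 44,900 + CHF 14,000 = CHF 194,400
  Less exemption CHF 58,000 → base CHF 136,400
  CHF 136,400 × 21% = CHF 28,644

CHF 32,945 > CHF 28,644, so the ordinary income tax governs.

CHF 32,945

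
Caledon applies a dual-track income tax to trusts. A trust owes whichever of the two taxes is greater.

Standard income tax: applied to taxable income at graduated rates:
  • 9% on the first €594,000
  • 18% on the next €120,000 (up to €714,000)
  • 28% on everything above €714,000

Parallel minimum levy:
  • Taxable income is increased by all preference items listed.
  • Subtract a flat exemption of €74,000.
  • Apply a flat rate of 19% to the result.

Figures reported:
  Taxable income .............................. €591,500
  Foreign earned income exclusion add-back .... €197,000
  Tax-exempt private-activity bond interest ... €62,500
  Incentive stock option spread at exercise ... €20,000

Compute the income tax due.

Standard income tax:
  €591,500 × 9% = €53,235

Parallel minimum levy:
  Adjusted income: €591,500 + €197,000 + €62,500 + €20,000 = €871,000
  Less exemption €74,000 → base €797,000
  €797,000 × 19% = €151,430

€151,430 > €53,235, so the parallel minimum levy is the binding amount.

€151,430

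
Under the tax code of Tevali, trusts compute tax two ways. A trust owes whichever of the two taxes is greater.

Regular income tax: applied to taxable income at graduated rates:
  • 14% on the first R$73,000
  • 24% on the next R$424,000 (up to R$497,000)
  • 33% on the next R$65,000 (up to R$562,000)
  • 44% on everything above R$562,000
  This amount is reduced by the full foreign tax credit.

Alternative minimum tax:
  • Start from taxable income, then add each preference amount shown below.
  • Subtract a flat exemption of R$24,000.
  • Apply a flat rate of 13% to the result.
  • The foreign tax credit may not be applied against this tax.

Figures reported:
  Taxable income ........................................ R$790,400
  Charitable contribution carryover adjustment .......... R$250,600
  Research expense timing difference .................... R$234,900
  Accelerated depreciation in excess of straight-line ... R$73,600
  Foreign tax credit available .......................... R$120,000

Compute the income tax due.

Alternative minimum tax:
  Adjusted income: R$790,400 + R$250,600 + R$234,900 + R$73,600 = R$1,349,500
  Less exemption R$24,000 → base R$1,325,500
  R$1,325,500 × 13% = R$172,315

Regular income tax:
  R$73,000 × 14% = R$10,220
  R$424,000 × 24% = R$101,760
  R$65,000 × 33% = R$21,450
  R$228,400 × 44% = R$100,496
  → R$233,926
  Less foreign tax credit R$120,000 → R$113,926

R$172,315 > R$113,926, so the alternative minimum tax is the binding amount.

R$172,315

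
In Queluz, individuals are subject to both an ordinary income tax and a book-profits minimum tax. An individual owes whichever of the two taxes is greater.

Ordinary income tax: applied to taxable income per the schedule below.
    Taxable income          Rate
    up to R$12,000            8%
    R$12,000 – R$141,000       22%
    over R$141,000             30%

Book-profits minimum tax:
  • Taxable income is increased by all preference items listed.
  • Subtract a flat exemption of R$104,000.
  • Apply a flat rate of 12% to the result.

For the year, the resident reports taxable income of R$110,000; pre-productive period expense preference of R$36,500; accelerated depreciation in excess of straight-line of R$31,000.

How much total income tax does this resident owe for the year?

R$22,520

Ordinary income tax:
  R$12,000 × 8% = R$960
  R$98,000 × 22% = R$21,560
  → R$22,520

Book-profits minimum tax:
  Adjusted income: R$110,000 + R$36,500 + R$31,000 = R$177,500
  Less exemption R$104,000 → base R$73,500
  R$73,500 × 12% = R$8,820

R$22,520 > R$8,820, so the ordinary income tax governs.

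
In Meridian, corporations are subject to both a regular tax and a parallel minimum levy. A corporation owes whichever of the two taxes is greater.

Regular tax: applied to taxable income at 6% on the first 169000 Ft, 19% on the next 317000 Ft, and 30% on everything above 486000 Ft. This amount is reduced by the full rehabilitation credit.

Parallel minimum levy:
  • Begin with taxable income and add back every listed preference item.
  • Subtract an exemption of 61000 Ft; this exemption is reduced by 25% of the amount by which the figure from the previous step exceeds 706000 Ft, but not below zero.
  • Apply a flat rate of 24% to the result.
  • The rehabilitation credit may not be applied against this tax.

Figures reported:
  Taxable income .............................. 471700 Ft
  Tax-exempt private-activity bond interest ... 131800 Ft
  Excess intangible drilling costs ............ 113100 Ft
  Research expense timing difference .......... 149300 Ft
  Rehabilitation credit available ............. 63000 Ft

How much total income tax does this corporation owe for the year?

202770 Ft

Parallel minimum levy:
  Adjusted income: 471700 Ft + 131800 Ft + 113100 Ft + 149300 Ft = 865900 Ft
  Exemption: 61000 Ft − 25% × (865900 Ft − 706000 Ft) = 61000 Ft − 39975 Ft = 21025 Ft
  Base: 865900 Ft − 21025 Ft = 844875 Ft
  844875 Ft × 24% = 202770 Ft

Regular tax:
  169000 Ft × 6% = 10140 Ft
  302700 Ft × 19% = 57513 Ft
  → 67653 Ft
  Less rehabilitation credit 63000 Ft → 4653 Ft

202770 Ft > 4653 Ft, so the parallel minimum levy is the binding amount.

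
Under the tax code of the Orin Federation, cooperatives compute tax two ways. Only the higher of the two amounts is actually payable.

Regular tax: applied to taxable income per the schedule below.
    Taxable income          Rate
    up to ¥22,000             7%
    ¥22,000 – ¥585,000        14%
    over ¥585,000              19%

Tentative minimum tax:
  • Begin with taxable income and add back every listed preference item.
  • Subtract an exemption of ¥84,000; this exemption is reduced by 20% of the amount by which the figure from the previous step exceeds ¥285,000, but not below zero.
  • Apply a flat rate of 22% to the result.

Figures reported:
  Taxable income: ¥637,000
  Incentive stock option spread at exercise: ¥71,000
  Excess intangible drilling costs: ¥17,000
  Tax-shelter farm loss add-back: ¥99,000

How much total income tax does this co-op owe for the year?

¥181,280

Tentative minimum tax:
  Adjusted income: ¥637,000 + ¥71,000 + ¥17,000 + ¥99,000 = ¥824,000
  Exemption: 20% × (¥824,000 − ¥285,000) = ¥107,800 ≥ ¥84,000, so the exemption is fully phased out
  Base: ¥824,000 − ¥0 = ¥824,000
  ¥824,000 × 22% = ¥181,280

Regular tax:
  ¥22,000 × 7% = ¥1,540
  ¥563,000 × 14% = ¥78,820
  ¥52,000 × 19% = ¥9,880
  → ¥90,240

¥181,280 > ¥90,240, so the tentative minimum tax is the binding amount.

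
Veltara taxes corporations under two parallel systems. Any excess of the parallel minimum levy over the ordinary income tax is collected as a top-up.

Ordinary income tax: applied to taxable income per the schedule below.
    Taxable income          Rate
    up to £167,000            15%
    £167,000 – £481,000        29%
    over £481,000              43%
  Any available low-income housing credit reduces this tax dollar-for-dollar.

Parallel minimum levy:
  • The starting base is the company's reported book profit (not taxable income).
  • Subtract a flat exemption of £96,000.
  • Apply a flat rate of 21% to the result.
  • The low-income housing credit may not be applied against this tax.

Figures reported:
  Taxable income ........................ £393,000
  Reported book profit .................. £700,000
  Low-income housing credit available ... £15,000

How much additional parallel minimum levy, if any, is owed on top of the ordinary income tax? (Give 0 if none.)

Parallel minimum levy:
  Base (reported book profit): £700,000
  Less exemption £96,000 → base £604,000
  £604,000 × 21% = £126,840

Ordinary income tax:
  £167,000 × 15% = £25,050
  £226,000 × 29% = £65,540
  → £90,590
  Less low-income housing credit £15,000 → £75,590

Excess of parallel minimum levy over ordinary income tax: £126,840 − £75,590 = £51,250.

£51,250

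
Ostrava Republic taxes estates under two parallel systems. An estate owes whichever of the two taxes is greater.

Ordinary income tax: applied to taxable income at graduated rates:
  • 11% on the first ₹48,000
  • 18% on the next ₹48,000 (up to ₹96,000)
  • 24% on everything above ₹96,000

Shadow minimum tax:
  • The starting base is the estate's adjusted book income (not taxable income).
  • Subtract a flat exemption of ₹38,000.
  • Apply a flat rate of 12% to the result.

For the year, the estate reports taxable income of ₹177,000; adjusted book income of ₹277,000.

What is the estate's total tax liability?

Shadow minimum tax:
  Base (adjusted book income): ₹277,000
  Less exemption ₹38,000 → base ₹239,000
  ₹239,000 × 12% = ₹28,680

Ordinary income tax:
  ₹48,000 × 11% = ₹5,280
  ₹48,000 × 18% = ₹8,640
  ₹81,000 × 24% = ₹19,440
  → ₹33,360

₹33,360 > ₹28,680, so the ordinary income tax governs.

₹33,360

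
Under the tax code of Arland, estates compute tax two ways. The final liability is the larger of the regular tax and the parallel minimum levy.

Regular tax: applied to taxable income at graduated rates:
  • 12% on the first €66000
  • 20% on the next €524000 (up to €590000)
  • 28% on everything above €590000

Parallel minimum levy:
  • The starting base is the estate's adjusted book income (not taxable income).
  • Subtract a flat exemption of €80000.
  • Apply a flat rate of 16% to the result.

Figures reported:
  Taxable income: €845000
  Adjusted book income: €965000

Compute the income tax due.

€184120

Parallel minimum levy:
  Base (adjusted book income): €965000
  Less exemption €80000 → base €885000
  €885000 × 16% = €141600

Regular tax:
  €66000 × 12% = €7920
  €524000 × 20% = €104800
  €255000 × 28% = €71400
  → €184120

€184120 > €141600, so the regular tax governs.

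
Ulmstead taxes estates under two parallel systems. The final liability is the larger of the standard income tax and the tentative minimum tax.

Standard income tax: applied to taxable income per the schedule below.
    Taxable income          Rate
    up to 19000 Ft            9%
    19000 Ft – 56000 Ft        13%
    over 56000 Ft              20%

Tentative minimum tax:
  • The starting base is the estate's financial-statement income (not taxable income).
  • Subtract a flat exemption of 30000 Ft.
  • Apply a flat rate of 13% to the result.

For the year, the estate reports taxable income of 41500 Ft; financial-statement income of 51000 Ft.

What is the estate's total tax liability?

4635 Ft

Standard income tax:
  19000 Ft × 9% = 1710 Ft
  22500 Ft × 13% = 2925 Ft
  → 4635 Ft

Tentative minimum tax:
  Base (financial-statement income): 51000 Ft
  Less exemption 30000 Ft → base 21000 Ft
  21000 Ft × 13% = 2730 Ft

4635 Ft > 2730 Ft, so the standard income tax governs.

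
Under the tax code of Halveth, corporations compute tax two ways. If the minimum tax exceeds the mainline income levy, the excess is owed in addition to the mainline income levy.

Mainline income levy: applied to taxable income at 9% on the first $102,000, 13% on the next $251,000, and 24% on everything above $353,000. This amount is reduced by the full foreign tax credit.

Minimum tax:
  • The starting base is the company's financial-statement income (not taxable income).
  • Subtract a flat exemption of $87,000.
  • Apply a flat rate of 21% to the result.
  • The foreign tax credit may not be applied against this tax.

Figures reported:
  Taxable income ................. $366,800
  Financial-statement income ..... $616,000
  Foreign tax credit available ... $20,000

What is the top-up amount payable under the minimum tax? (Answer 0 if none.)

Minimum tax:
  Base (financial-statement income): $616,000
  Less exemption $87,000 → base $529,000
  $529,000 × 21% = $111,090

Mainline income levy:
  $102,000 × 9% = $9,180
  $251,000 × 13% = $32,630
  $13,800 × 24% = $3,312
  → $45,122
  Less foreign tax credit $20,000 → $25,122

Excess of minimum tax over mainline income levy: $111,090 − $25,122 = $85,968.

$85,968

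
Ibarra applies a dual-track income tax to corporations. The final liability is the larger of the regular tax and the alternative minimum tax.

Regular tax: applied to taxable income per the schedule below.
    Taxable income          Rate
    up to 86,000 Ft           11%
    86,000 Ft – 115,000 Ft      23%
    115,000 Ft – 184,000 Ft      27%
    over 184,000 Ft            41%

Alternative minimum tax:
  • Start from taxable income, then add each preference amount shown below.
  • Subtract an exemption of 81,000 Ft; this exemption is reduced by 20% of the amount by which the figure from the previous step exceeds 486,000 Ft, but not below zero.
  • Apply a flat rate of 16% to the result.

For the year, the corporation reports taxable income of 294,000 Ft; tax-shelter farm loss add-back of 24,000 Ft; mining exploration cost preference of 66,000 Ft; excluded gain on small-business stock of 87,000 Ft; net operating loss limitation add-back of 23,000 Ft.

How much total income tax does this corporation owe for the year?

Alternative minimum tax:
  Adjusted income: 294,000 Ft + 24,000 Ft + 66,000 Ft + 87,000 Ft + 23,000 Ft = 494,000 Ft
  Exemption: 81,000 Ft − 20% × (494,000 Ft − 486,000 Ft) = 81,000 Ft − 1,600 Ft = 79,400 Ft
  Base: 494,000 Ft − 79,400 Ft = 414,600 Ft
  414,600 Ft × 16% = 66,336 Ft

Regular tax:
  86,000 Ft × 11% = 9,460 Ft
  29,000 Ft × 23% = 6,670 Ft
  69,000 Ft × 27% = 18,630 Ft
  110,000 Ft × 41% = 45,100 Ft
  → 79,860 Ft

79,860 Ft > 66,336 Ft, so the regular tax governs.

79,860 Ft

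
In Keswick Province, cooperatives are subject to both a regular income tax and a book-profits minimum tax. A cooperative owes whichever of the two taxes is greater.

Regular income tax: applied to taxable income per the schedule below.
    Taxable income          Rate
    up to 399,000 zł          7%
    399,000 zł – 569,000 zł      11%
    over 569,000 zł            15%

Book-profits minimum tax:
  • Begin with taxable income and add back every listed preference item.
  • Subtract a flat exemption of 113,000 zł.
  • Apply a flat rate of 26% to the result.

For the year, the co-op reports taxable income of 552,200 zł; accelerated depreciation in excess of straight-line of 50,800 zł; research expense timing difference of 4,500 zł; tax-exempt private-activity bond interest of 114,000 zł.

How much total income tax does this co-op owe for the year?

Book-profits minimum tax:
  Adjusted income: 552,200 zł + 50,800 zł + 4,500 zł + 114,000 zł = 721,500 zł
  Less exemption 113,000 zł → base 608,500 zł
  608,500 zł × 26% = 158,210 zł

Regular income tax:
  399,000 zł × 7% = 27,930 zł
  153,200 zł × 11% = 16,852 zł
  → 44,782 zł

158,210 zł > 44,782 zł, so the book-profits minimum tax is the binding amount.

158,210 zł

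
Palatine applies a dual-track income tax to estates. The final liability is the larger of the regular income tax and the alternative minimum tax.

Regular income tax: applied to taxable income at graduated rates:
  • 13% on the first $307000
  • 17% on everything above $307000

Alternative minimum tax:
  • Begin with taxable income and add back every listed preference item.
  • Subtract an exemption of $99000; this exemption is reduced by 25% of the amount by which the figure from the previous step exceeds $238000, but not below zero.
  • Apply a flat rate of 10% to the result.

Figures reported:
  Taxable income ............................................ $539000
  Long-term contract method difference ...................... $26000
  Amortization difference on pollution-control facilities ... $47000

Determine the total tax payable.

Regular income tax:
  $307000 × 13% = $39910
  $232000 × 17% = $39440
  → $79350

Alternative minimum tax:
  Adjusted income: $539000 + $26000 + $47000 = $612000
  Exemption: $99000 − 25% × ($612000 − $238000) = $99000 − $93500 = $5500
  Base: $612000 − $5500 = $606500
  $606500 × 10% = $60650

$79350 > $60650, so the regular income tax governs.

$79350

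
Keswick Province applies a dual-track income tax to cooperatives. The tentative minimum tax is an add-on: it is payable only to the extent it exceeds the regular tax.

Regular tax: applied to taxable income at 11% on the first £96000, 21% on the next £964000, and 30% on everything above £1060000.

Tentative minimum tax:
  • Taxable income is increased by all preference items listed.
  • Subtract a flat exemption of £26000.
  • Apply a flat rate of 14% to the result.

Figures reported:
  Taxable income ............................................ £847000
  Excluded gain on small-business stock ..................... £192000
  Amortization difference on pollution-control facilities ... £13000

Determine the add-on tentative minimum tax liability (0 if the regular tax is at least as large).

Regular tax:
  £96000 × 11% = £10560
  £751000 × 21% = £157710
  → £168270

Tentative minimum tax:
  Adjusted income: £847000 + £192000 + £13000 = £1052000
  Less exemption £26000 → base £1026000
  £1026000 × 14% = £143640

£143640 ≤ £168270, so no add-on is due.

£0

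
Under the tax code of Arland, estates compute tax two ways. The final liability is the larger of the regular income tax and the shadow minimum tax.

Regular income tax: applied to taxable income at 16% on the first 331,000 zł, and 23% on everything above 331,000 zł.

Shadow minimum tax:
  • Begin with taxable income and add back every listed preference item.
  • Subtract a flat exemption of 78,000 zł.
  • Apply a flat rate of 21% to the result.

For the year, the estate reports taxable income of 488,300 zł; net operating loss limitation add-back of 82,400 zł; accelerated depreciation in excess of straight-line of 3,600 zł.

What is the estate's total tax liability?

Shadow minimum tax:
  Adjusted income: 488,300 zł + 82,400 zł + 3,600 zł = 574,300 zł
  Less exemption 78,000 zł → base 496,300 zł
  496,300 zł × 21% = 104,223 zł

Regular income tax:
  331,000 zł × 16% = 52,960 zł
  157,300 zł × 23% = 36,179 zł
  → 89,139 zł

104,223 zł > 89,139 zł, so the shadow minimum tax is the binding amount.

104,223 zł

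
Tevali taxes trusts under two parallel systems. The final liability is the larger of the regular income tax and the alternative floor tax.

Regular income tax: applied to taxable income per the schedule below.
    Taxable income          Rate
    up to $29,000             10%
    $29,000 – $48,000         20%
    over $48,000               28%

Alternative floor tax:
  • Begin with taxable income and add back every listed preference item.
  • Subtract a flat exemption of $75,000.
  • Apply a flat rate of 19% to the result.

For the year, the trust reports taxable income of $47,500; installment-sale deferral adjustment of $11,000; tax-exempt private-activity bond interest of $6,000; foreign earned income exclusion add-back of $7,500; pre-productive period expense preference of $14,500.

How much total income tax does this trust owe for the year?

$6,600

Regular income tax:
  $29,000 × 10% = $2,900
  $18,500 × 20% = $3,700
  → $6,600

Alternative floor tax:
  Adjusted income: $47,500 + $11,000 + $6,000 + $7,500 + $14,500 = $86,500
  Less exemption $75,000 → base $11,500
  $11,500 × 19% = $2,185

$6,600 > $2,185, so the regular income tax governs.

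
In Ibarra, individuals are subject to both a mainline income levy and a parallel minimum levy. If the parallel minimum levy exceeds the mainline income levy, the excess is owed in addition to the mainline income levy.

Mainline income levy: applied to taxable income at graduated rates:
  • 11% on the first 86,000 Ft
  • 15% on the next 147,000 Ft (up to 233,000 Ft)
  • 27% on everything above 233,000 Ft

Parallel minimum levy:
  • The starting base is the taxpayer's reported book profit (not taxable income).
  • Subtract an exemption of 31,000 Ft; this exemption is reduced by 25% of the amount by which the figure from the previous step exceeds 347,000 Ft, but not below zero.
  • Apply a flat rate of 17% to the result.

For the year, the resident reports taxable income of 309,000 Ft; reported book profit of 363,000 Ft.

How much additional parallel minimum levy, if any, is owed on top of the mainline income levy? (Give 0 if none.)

Mainline income levy:
  86,000 Ft × 11% = 9,460 Ft
  147,000 Ft × 15% = 22,050 Ft
  76,000 Ft × 27% = 20,520 Ft
  → 52,030 Ft

Parallel minimum levy:
  Base (reported book profit): 363,000 Ft
  Exemption: 31,000 Ft − 25% × (363,000 Ft − 347,000 Ft) = 31,000 Ft − 4,000 Ft = 27,000 Ft
  Base: 363,000 Ft − 27,000 Ft = 336,000 Ft
  336,000 Ft × 17% = 57,120 Ft

Excess of parallel minimum levy over mainline income levy: 57,120 Ft − 52,030 Ft = 5,090 Ft.

5,090 Ft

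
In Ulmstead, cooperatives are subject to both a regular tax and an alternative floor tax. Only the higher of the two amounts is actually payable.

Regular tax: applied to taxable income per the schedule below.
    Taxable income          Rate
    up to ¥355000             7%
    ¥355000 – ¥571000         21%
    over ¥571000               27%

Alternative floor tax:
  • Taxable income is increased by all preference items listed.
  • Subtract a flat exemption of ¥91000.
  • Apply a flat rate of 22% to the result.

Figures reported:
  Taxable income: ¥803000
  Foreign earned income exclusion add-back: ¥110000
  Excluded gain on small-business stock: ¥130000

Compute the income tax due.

¥209440

Alternative floor tax:
  Adjusted income: ¥803000 + ¥110000 + ¥130000 = ¥1043000
  Less exemption ¥91000 → base ¥952000
  ¥952000 × 22% = ¥209440

Regular tax:
  ¥355000 × 7% = ¥24850
  ¥216000 × 21% = ¥45360
  ¥232000 × 27% = ¥62640
  → ¥132850

¥209440 > ¥132850, so the alternative floor tax is the binding amount.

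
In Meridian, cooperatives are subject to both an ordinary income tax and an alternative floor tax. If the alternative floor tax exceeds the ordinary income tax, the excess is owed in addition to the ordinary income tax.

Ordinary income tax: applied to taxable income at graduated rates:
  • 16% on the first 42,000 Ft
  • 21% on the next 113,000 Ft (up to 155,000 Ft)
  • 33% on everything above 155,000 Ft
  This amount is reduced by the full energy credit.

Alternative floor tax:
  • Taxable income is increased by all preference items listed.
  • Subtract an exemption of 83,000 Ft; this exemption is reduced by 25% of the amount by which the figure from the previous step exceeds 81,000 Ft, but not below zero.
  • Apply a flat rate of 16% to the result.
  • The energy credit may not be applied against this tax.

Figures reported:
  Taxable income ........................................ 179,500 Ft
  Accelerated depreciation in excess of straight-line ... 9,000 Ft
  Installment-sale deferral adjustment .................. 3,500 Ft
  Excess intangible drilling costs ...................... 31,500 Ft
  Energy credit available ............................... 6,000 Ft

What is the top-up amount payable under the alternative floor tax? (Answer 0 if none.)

Alternative floor tax:
  Adjusted income: 179,500 Ft + 9,000 Ft + 3,500 Ft + 31,500 Ft = 223,500 Ft
  Exemption: 83,000 Ft − 25% × (223,500 Ft − 81,000 Ft) = 83,000 Ft − 35,625 Ft = 47,375 Ft
  Base: 223,500 Ft − 47,375 Ft = 176,125 Ft
  176,125 Ft × 16% = 28,180 Ft

Ordinary income tax:
  42,000 Ft × 16% = 6,720 Ft
  113,000 Ft × 21% = 23,730 Ft
  24,500 Ft × 33% = 8,085 Ft
  → 38,535 Ft
  Less energy credit 6,000 Ft → 32,535 Ft

28,180 Ft ≤ 32,535 Ft, so no add-on is due.

0 Ft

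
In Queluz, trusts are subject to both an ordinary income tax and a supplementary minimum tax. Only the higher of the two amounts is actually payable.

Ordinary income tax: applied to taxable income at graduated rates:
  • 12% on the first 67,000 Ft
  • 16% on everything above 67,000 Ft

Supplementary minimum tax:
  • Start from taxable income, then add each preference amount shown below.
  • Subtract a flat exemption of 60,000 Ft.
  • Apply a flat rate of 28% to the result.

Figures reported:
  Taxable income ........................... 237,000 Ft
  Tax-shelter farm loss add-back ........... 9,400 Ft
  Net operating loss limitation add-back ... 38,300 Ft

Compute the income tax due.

Ordinary income tax:
  67,000 Ft × 12% = 8,040 Ft
  170,000 Ft × 16% = 27,200 Ft
  → 35,240 Ft

Supplementary minimum tax:
  Adjusted income: 237,000 Ft + 9,400 Ft + 38,300 Ft = 284,700 Ft
  Less exemption 60,000 Ft → base 224,700 Ft
  224,700 Ft × 28% = 62,916 Ft

62,916 Ft > 35,240 Ft, so the supplementary minimum tax is the binding amount.

62,916 Ft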